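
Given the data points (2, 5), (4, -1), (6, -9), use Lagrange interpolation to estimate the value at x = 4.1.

Lagrange interpolation formula:
P(x) = Σ yᵢ × Lᵢ(x)
where Lᵢ(x) = Π_{j≠i} (x - xⱼ)/(xᵢ - xⱼ)

L_0(4.1) = (4.1 - 4)/(2 - 4) × (4.1 - 6)/(2 - 6) = -0.023750
L_1(4.1) = (4.1 - 2)/(4 - 2) × (4.1 - 6)/(4 - 6) = 0.997500
L_2(4.1) = (4.1 - 2)/(6 - 2) × (4.1 - 4)/(6 - 4) = 0.026250

P(4.1) = 5×L_0(4.1) + (-1)×L_1(4.1) + (-9)×L_2(4.1)
P(4.1) = -1.352500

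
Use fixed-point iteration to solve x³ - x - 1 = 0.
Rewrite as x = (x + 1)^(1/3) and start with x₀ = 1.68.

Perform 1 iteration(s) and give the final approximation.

Equation: x³ - x - 1 = 0
Fixed-point form: x = (x + 1)^(1/3)
x₀ = 1.68

x_1 = g(1.680000) = 1.389030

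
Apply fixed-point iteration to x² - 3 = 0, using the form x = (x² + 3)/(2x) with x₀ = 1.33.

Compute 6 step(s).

Equation: x² - 3 = 0
Fixed-point form: x = (x² + 3)/(2x)
x₀ = 1.33

x_1 = g(1.330000) = 1.792820
x_2 = g(1.792820) = 1.733081
x_3 = g(1.733081) = 1.732051
x_4 = g(1.732051) = 1.732051
x_5 = g(1.732051) = 1.732051
x_6 = g(1.732051) = 1.732051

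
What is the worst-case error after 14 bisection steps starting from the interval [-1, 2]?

Bisection error bound: |error| ≤ (b-a)/2^n
|error| ≤ (2 - (-1))/2^14 = 3/2^14
|error| ≤ 0.0001831055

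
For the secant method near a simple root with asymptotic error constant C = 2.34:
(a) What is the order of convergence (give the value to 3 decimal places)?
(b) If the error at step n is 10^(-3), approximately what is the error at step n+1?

(a) Secant method has superlinear convergence with order φ = (1+√5)/2 ≈ 1.618.
    This means |e_{n+1}| ≈ C|e_n|^1.618.

(b) With |e_n| = 10^(-3) and C = 2.34:
    |e_{n+1}| ≈ 2.34 × (10^(-3))^1.618 = 2.34 × 10^(-4.85)

(a) ≈ 1.618 (golden ratio); (b) |e_{n+1}| ≈ 3.274e-05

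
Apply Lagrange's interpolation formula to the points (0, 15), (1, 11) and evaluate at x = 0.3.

Lagrange interpolation formula:
P(x) = Σ yᵢ × Lᵢ(x)
where Lᵢ(x) = Π_{j≠i} (x - xⱼ)/(xᵢ - xⱼ)

L_0(0.3) = (0.3 - 1)/(0 - 1) = 0.700000
L_1(0.3) = (0.3 - 0)/(1 - 0) = 0.300000

P(0.3) = 15×L_0(0.3) + 11×L_1(0.3)
P(0.3) = 13.800000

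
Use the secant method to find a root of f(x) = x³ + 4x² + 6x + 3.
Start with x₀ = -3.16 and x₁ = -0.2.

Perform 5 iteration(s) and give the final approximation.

f(x) = x³ + 4x² + 6x + 3
x₀ = -3.16, x₁ = -0.2

Secant formula: x_{n+1} = x_n - f(x_n)(x_n - x_{n-1})/(f(x_n) - f(x_{n-1}))

Iteration 1:
  f(-3.160000) = -7.572096
  f(-0.200000) = 1.952000
  x_2 = -0.200000 - 1.952000×(-0.200000 - (-3.160000))/(1.952000 - (-7.572096))
       = -0.806663
Iteration 2:
  f(-0.200000) = 1.952000
  f(-0.806663) = 0.237942
  x_3 = -0.806663 - 0.237942×(-0.806663 - (-0.200000))/(0.237942 - 1.952000)
       = -0.890879
Iteration 3:
  f(-0.806663) = 0.237942
  f(-0.890879) = 0.122327
  x_4 = -0.890879 - 0.122327×(-0.890879 - (-0.806663))/(0.122327 - 0.237942)
       = -0.979985
Iteration 4:
  f(-0.890879) = 0.122327
  f(-0.979985) = 0.020424
  x_5 = -0.979985 - 0.020424×(-0.979985 - (-0.890879))/(0.020424 - 0.122327)
       = -0.997844
Iteration 5:
  f(-0.979985) = 0.020424
  f(-0.997844) = 0.002161
  x_6 = -0.997844 - 0.002161×(-0.997844 - (-0.979985))/(0.002161 - 0.020424)
       = -0.999957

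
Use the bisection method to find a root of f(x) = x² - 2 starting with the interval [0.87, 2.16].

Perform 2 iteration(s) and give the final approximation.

f(x) = x² - 2
Initial interval: [0.87, 2.16]

Iteration 1:
  c_1 = (0.870000 + 2.160000)/2 = 1.515000
  f(c_1) = f(1.515000) = 0.295225
  f(a) × f(c) < 0, new interval: [0.870000, 1.515000]
Iteration 2:
  c_2 = (0.870000 + 1.515000)/2 = 1.192500
  f(c_2) = f(1.192500) = -0.577944
  f(a) × f(c) ≥ 0, new interval: [1.192500, 1.515000]

After 2 iteration(s), the approximation is c_2 = 1.192500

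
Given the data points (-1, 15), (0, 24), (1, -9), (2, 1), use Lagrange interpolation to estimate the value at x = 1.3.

Lagrange interpolation formula:
P(x) = Σ yᵢ × Lᵢ(x)
where Lᵢ(x) = Π_{j≠i} (x - xⱼ)/(xᵢ - xⱼ)

L_0(1.3) = (1.3 - 0)/(-1 - 0) × (1.3 - 1)/(-1 - 1) × (1.3 - 2)/(-1 - 2) = 0.045500
L_1(1.3) = (1.3 - (-1))/(0 - (-1)) × (1.3 - 1)/(0 - 1) × (1.3 - 2)/(0 - 2) = -0.241500
L_2(1.3) = (1.3 - (-1))/(1 - (-1)) × (1.3 - 0)/(1 - 0) × (1.3 - 2)/(1 - 2) = 1.046500
L_3(1.3) = (1.3 - (-1))/(2 - (-1)) × (1.3 - 0)/(2 - 0) × (1.3 - 1)/(2 - 1) = 0.149500

P(1.3) = 15×L_0(1.3) + 24×L_1(1.3) + (-9)×L_2(1.3) + 1×L_3(1.3)
P(1.3) = -14.382500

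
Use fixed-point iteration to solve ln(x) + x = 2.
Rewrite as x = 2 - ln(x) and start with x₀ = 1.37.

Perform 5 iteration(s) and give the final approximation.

Equation: ln(x) + x = 2
Fixed-point form: x = 2 - ln(x)
x₀ = 1.37

x_1 = g(1.370000) = 1.685189
x_2 = g(1.685189) = 1.478122
x_3 = g(1.478122) = 1.609228
x_4 = g(1.609228) = 1.524246
x_5 = g(1.524246) = 1.578500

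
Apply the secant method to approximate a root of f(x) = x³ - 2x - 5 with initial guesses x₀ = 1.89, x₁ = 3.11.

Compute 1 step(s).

f(x) = x³ - 2x - 5
x₀ = 1.89, x₁ = 3.11

Secant formula: x_{n+1} = x_n - f(x_n)(x_n - x_{n-1})/(f(x_n) - f(x_{n-1}))

Iteration 1:
  f(1.890000) = -2.028731
  f(3.110000) = 18.860231
  x_2 = 3.110000 - 18.860231×(3.110000 - 1.890000)/(18.860231 - (-2.028731))
       = 2.008486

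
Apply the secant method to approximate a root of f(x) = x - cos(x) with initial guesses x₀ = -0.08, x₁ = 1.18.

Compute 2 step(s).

f(x) = x - cos(x)
x₀ = -0.08, x₁ = 1.18

Secant formula: x_{n+1} = x_n - f(x_n)(x_n - x_{n-1})/(f(x_n) - f(x_{n-1}))

Iteration 1:
  f(-0.080000) = -1.076802
  f(1.180000) = 0.799075
  x_2 = 1.180000 - 0.799075×(1.180000 - (-0.080000))/(0.799075 - (-1.076802))
       = 0.643272
Iteration 2:
  f(1.180000) = 0.799075
  f(0.643272) = -0.156865
  x_3 = 0.643272 - (-0.156865)×(0.643272 - 1.180000)/(-0.156865 - 0.799075)
       = 0.731347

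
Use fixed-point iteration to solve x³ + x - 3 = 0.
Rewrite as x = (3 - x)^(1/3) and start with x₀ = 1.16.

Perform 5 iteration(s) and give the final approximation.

Equation: x³ + x - 3 = 0
Fixed-point form: x = (3 - x)^(1/3)
x₀ = 1.16

x_1 = g(1.160000) = 1.225385
x_2 = g(1.225385) = 1.210695
x_3 = g(1.210695) = 1.214026
x_4 = g(1.214026) = 1.213272
x_5 = g(1.213272) = 1.213443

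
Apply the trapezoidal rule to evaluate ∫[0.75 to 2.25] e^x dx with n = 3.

f(x) = e^x
a = 0.75, b = 2.25, n = 3
h = (b - a)/n = 0.500000

Trapezoidal rule: (h/2)[f(x₀) + 2f(x₁) + 2f(x₂) + ... + f(xₙ)]

x_0 = 0.7500, f(x_0) = 2.117000, coefficient = 1
x_1 = 1.2500, f(x_1) = 3.490343, coefficient = 2
x_2 = 1.7500, f(x_2) = 5.754603, coefficient = 2
x_3 = 2.2500, f(x_3) = 9.487736, coefficient = 1

I ≈ (0.500000/2) × 30.094627 = 7.523657
Exact value: 7.370736
Error: 0.152921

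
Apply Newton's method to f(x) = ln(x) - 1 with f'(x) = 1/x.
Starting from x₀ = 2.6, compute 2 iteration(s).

f(x) = ln(x) - 1
f'(x) = 1/x
x₀ = 2.6

Newton-Raphson formula: x_{n+1} = x_n - f(x_n)/f'(x_n)

Iteration 1:
  f(2.600000) = -0.044489
  f'(2.600000) = 0.384615
  x_1 = 2.600000 - (-0.044489)/0.384615 = 2.715670
Iteration 2:
  f(2.715670) = -0.000961
  f'(2.715670) = 0.368233
  x_2 = 2.715670 - (-0.000961)/0.368233 = 2.718281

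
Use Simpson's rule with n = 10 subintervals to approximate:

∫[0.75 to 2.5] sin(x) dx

f(x) = sin(x)
a = 0.75, b = 2.5, n = 10
h = (b - a)/n = 0.175000

Simpson's rule: (h/3)[f(x₀) + 4f(x₁) + 2f(x₂) + ... + f(xₙ)]

x_0 = 0.7500, f(x_0) = 0.681639, coefficient = 1
x_1 = 0.9250, f(x_1) = 0.798621, coefficient = 4
x_2 = 1.1000, f(x_2) = 0.891207, coefficient = 2
x_3 = 1.2750, f(x_3) = 0.956570, coefficient = 4
x_4 = 1.4500, f(x_4) = 0.992713, coefficient = 2
x_5 = 1.6250, f(x_5) = 0.998531, coefficient = 4
x_6 = 1.8000, f(x_6) = 0.973848, coefficient = 2
x_7 = 1.9750, f(x_7) = 0.919416, coefficient = 4
x_8 = 2.1500, f(x_8) = 0.836899, coefficient = 2
x_9 = 2.3250, f(x_9) = 0.728817, coefficient = 4
x_10 = 2.5000, f(x_10) = 0.598472, coefficient = 1

I ≈ (0.175000/3) × 26.277266 = 1.532841
Exact value: 1.532832
Error: 0.000008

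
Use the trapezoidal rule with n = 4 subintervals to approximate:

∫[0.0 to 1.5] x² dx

f(x) = x²
a = 0.0, b = 1.5, n = 4
h = (b - a)/n = 0.375000

Trapezoidal rule: (h/2)[f(x₀) + 2f(x₁) + 2f(x₂) + ... + f(xₙ)]

x_0 = 0.0000, f(x_0) = 0.000000, coefficient = 1
x_1 = 0.3750, f(x_1) = 0.140625, coefficient = 2
x_2 = 0.7500, f(x_2) = 0.562500, coefficient = 2
x_3 = 1.1250, f(x_3) = 1.265625, coefficient = 2
x_4 = 1.5000, f(x_4) = 2.250000, coefficient = 1

I ≈ (0.375000/2) × 6.187500 = 1.160156
Exact value: 1.125000
Error: 0.035156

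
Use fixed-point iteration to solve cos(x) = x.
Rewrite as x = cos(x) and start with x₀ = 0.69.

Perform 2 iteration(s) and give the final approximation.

Equation: cos(x) = x
Fixed-point form: x = cos(x)
x₀ = 0.69

x_1 = g(0.690000) = 0.771246
x_2 = g(0.771246) = 0.717043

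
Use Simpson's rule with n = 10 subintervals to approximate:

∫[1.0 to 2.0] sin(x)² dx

f(x) = sin(x)²
a = 1.0, b = 2.0, n = 10
h = (b - a)/n = 0.100000

Simpson's rule: (h/3)[f(x₀) + 4f(x₁) + 2f(x₂) + ... + f(xₙ)]

x_0 = 1.0000, f(x_0) = 0.708073, coefficient = 1
x_1 = 1.1000, f(x_1) = 0.794251, coefficient = 4
x_2 = 1.2000, f(x_2) = 0.868697, coefficient = 2
x_3 = 1.3000, f(x_3) = 0.928444, coefficient = 4
x_4 = 1.4000, f(x_4) = 0.971111, coefficient = 2
x_5 = 1.5000, f(x_5) = 0.994996, coefficient = 4
x_6 = 1.6000, f(x_6) = 0.999147, coefficient = 2
x_7 = 1.7000, f(x_7) = 0.983399, coefficient = 4
x_8 = 1.8000, f(x_8) = 0.948379, coefficient = 2
x_9 = 1.9000, f(x_9) = 0.895484, coefficient = 4
x_10 = 2.0000, f(x_10) = 0.826822, coefficient = 1

I ≈ (0.100000/3) × 27.495861 = 0.916529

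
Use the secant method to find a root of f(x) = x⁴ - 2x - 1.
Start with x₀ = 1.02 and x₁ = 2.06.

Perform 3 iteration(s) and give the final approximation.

f(x) = x⁴ - 2x - 1
x₀ = 1.02, x₁ = 2.06

Secant formula: x_{n+1} = x_n - f(x_n)(x_n - x_{n-1})/(f(x_n) - f(x_{n-1}))

Iteration 1:
  f(1.020000) = -1.957568
  f(2.060000) = 12.888141
  x_2 = 2.060000 - 12.888141×(2.060000 - 1.020000)/(12.888141 - (-1.957568))
       = 1.157135
Iteration 2:
  f(2.060000) = 12.888141
  f(1.157135) = -1.521451
  x_3 = 1.157135 - (-1.521451)×(1.157135 - 2.060000)/(-1.521451 - 12.888141)
       = 1.252465
Iteration 3:
  f(1.157135) = -1.521451
  f(1.252465) = -1.044208
  x_4 = 1.252465 - (-1.044208)×(1.252465 - 1.157135)/(-1.044208 - (-1.521451))
       = 1.461047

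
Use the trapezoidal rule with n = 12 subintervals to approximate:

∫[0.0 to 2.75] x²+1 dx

f(x) = x²+1
a = 0.0, b = 2.75, n = 12
h = (b - a)/n = 0.229167

Trapezoidal rule: (h/2)[f(x₀) + 2f(x₁) + 2f(x₂) + ... + f(xₙ)]

x_0 = 0.0000, f(x_0) = 1.000000, coefficient = 1
x_1 = 0.2292, f(x_1) = 1.052517, coefficient = 2
x_2 = 0.4583, f(x_2) = 1.210069, coefficient = 2
x_3 = 0.6875, f(x_3) = 1.472656, coefficient = 2
x_4 = 0.9167, f(x_4) = 1.840278, coefficient = 2
x_5 = 1.1458, f(x_5) = 2.312934, coefficient = 2
x_6 = 1.3750, f(x_6) = 2.890625, coefficient = 2
x_7 = 1.6042, f(x_7) = 3.573351, coefficient = 2
x_8 = 1.8333, f(x_8) = 4.361111, coefficient = 2
x_9 = 2.0625, f(x_9) = 5.253906, coefficient = 2
x_10 = 2.2917, f(x_10) = 6.251736, coefficient = 2
x_11 = 2.5208, f(x_11) = 7.354601, coefficient = 2
x_12 = 2.7500, f(x_12) = 8.562500, coefficient = 1

I ≈ (0.229167/2) × 84.710069 = 9.706362
Exact value: 9.682292
Error: 0.024070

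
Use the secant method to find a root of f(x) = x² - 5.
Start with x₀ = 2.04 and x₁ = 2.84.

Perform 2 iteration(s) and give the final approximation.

f(x) = x² - 5
x₀ = 2.04, x₁ = 2.84

Secant formula: x_{n+1} = x_n - f(x_n)(x_n - x_{n-1})/(f(x_n) - f(x_{n-1}))

Iteration 1:
  f(2.040000) = -0.838400
  f(2.840000) = 3.065600
  x_2 = 2.840000 - 3.065600×(2.840000 - 2.040000)/(3.065600 - (-0.838400))
       = 2.211803
Iteration 2:
  f(2.840000) = 3.065600
  f(2.211803) = -0.107926
  x_3 = 2.211803 - (-0.107926)×(2.211803 - 2.840000)/(-0.107926 - 3.065600)
       = 2.233167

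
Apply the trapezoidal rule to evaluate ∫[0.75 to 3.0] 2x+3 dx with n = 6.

f(x) = 2x+3
a = 0.75, b = 3.0, n = 6
h = (b - a)/n = 0.375000

Trapezoidal rule: (h/2)[f(x₀) + 2f(x₁) + 2f(x₂) + ... + f(xₙ)]

x_0 = 0.7500, f(x_0) = 4.500000, coefficient = 1
x_1 = 1.1250, f(x_1) = 5.250000, coefficient = 2
x_2 = 1.5000, f(x_2) = 6.000000, coefficient = 2
x_3 = 1.8750, f(x_3) = 6.750000, coefficient = 2
x_4 = 2.2500, f(x_4) = 7.500000, coefficient = 2
x_5 = 2.6250, f(x_5) = 8.250000, coefficient = 2
x_6 = 3.0000, f(x_6) = 9.000000, coefficient = 1

I ≈ (0.375000/2) × 81.000000 = 15.187500
Exact value: 15.187500
Error: 0.000000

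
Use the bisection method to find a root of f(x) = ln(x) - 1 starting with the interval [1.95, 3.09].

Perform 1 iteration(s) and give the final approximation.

f(x) = ln(x) - 1
Initial interval: [1.95, 3.09]

Iteration 1:
  c_1 = (1.950000 + 3.090000)/2 = 2.520000
  f(c_1) = f(2.520000) = -0.075741
  f(a) × f(c) ≥ 0, new interval: [2.520000, 3.090000]

After 1 iteration(s), the approximation is c_1 = 2.520000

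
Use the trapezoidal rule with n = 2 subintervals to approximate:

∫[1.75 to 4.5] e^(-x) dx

f(x) = e^(-x)
a = 1.75, b = 4.5, n = 2
h = (b - a)/n = 1.375000

Trapezoidal rule: (h/2)[f(x₀) + 2f(x₁) + 2f(x₂) + ... + f(xₙ)]

x_0 = 1.7500, f(x_0) = 0.173774, coefficient = 1
x_1 = 3.1250, f(x_1) = 0.043937, coefficient = 2
x_2 = 4.5000, f(x_2) = 0.011109, coefficient = 1

I ≈ (1.375000/2) × 0.272757 = 0.187520
Exact value: 0.162665
Error: 0.024855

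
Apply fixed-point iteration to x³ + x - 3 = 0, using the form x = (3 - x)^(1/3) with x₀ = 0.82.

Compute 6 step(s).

Equation: x³ + x - 3 = 0
Fixed-point form: x = (3 - x)^(1/3)
x₀ = 0.82

x_1 = g(0.820000) = 1.296638
x_2 = g(1.296638) = 1.194269
x_3 = g(1.194269) = 1.217730
x_4 = g(1.217730) = 1.212433
x_5 = g(1.212433) = 1.213633
x_6 = g(1.213633) = 1.213362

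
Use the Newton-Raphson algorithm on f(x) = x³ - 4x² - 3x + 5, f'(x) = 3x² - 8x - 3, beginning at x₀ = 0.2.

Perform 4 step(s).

f(x) = x³ - 4x² - 3x + 5
f'(x) = 3x² - 8x - 3
x₀ = 0.2

Newton-Raphson formula: x_{n+1} = x_n - f(x_n)/f'(x_n)

Iteration 1:
  f(0.200000) = 4.248000
  f'(0.200000) = -4.480000
  x_1 = 0.200000 - 4.248000/(-4.480000) = 1.148214
Iteration 2:
  f(1.148214) = -2.204426
  f'(1.148214) = -8.230526
  x_2 = 1.148214 - (-2.204426)/(-8.230526) = 0.880379
Iteration 3:
  f(0.880379) = -0.059052
  f'(0.880379) = -7.717830
  x_3 = 0.880379 - (-0.059052)/(-7.717830) = 0.872728
Iteration 4:
  f(0.872728) = -0.000080
  f'(0.872728) = -7.696860
  x_4 = 0.872728 - (-0.000080)/(-7.696860) = 0.872717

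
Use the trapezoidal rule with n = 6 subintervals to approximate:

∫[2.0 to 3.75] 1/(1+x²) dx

f(x) = 1/(1+x²)
a = 2.0, b = 3.75, n = 6
h = (b - a)/n = 0.291667

Trapezoidal rule: (h/2)[f(x₀) + 2f(x₁) + 2f(x₂) + ... + f(xₙ)]

x_0 = 2.0000, f(x_0) = 0.200000, coefficient = 1
x_1 = 2.2917, f(x_1) = 0.159956, coefficient = 2
x_2 = 2.5833, f(x_2) = 0.130317, coefficient = 2
x_3 = 2.8750, f(x_3) = 0.107926, coefficient = 2
x_4 = 3.1667, f(x_4) = 0.090680, coefficient = 2
x_5 = 3.4583, f(x_5) = 0.077160, coefficient = 2
x_6 = 3.7500, f(x_6) = 0.066390, coefficient = 1

I ≈ (0.291667/2) × 1.398467 = 0.203943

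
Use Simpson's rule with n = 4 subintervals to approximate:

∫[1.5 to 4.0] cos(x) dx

f(x) = cos(x)
a = 1.5, b = 4.0, n = 4
h = (b - a)/n = 0.625000

Simpson's rule: (h/3)[f(x₀) + 4f(x₁) + 2f(x₂) + ... + f(xₙ)]

x_0 = 1.5000, f(x_0) = 0.070737, coefficient = 1
x_1 = 2.1250, f(x_1) = -0.526266, coefficient = 4
x_2 = 2.7500, f(x_2) = -0.924302, coefficient = 2
x_3 = 3.3750, f(x_3) = -0.972884, coefficient = 4
x_4 = 4.0000, f(x_4) = -0.653644, coefficient = 1

I ≈ (0.625000/3) × -8.428112 = -1.755857
Exact value: -1.754297
Error: 0.001559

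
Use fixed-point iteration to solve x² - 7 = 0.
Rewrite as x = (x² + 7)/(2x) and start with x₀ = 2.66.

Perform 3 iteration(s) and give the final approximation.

Equation: x² - 7 = 0
Fixed-point form: x = (x² + 7)/(2x)
x₀ = 2.66

x_1 = g(2.660000) = 2.645789
x_2 = g(2.645789) = 2.645751
x_3 = g(2.645751) = 2.645751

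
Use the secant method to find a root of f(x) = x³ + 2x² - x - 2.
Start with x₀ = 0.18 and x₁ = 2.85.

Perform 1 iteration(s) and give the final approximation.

f(x) = x³ + 2x² - x - 2
x₀ = 0.18, x₁ = 2.85

Secant formula: x_{n+1} = x_n - f(x_n)(x_n - x_{n-1})/(f(x_n) - f(x_{n-1}))

Iteration 1:
  f(0.180000) = -2.109368
  f(2.850000) = 34.544125
  x_2 = 2.850000 - 34.544125×(2.850000 - 0.180000)/(34.544125 - (-2.109368))
       = 0.333656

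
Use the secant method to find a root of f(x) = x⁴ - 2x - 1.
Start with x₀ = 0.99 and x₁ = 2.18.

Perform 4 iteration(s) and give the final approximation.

f(x) = x⁴ - 2x - 1
x₀ = 0.99, x₁ = 2.18

Secant formula: x_{n+1} = x_n - f(x_n)(x_n - x_{n-1})/(f(x_n) - f(x_{n-1}))

Iteration 1:
  f(0.990000) = -2.019404
  f(2.180000) = 17.225306
  x_2 = 2.180000 - 17.225306×(2.180000 - 0.990000)/(17.225306 - (-2.019404))
       = 1.114870
Iteration 2:
  f(2.180000) = 17.225306
  f(1.114870) = -1.684852
  x_3 = 1.114870 - (-1.684852)×(1.114870 - 2.180000)/(-1.684852 - 17.225306)
       = 1.209771
Iteration 3:
  f(1.114870) = -1.684852
  f(1.209771) = -1.277576
  x_4 = 1.209771 - (-1.277576)×(1.209771 - 1.114870)/(-1.277576 - (-1.684852))
       = 1.507463
Iteration 4:
  f(1.209771) = -1.277576
  f(1.507463) = 1.149083
  x_5 = 1.507463 - 1.149083×(1.507463 - 1.209771)/(1.149083 - (-1.277576))
       = 1.366499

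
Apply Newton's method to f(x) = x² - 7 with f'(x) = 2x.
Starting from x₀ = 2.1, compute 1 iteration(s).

f(x) = x² - 7
f'(x) = 2x
x₀ = 2.1

Newton-Raphson formula: x_{n+1} = x_n - f(x_n)/f'(x_n)

Iteration 1:
  f(2.100000) = -2.590000
  f'(2.100000) = 4.200000
  x_1 = 2.100000 - (-2.590000)/4.200000 = 2.716667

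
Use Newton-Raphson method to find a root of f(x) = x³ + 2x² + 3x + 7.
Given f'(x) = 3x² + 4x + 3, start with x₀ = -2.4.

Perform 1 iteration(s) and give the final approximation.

f(x) = x³ + 2x² + 3x + 7
f'(x) = 3x² + 4x + 3
x₀ = -2.4

Newton-Raphson formula: x_{n+1} = x_n - f(x_n)/f'(x_n)

Iteration 1:
  f(-2.400000) = -2.504000
  f'(-2.400000) = 10.680000
  x_1 = -2.400000 - (-2.504000)/10.680000 = -2.165543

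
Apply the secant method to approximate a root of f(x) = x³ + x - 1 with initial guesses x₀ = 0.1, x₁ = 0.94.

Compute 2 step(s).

f(x) = x³ + x - 1
x₀ = 0.1, x₁ = 0.94

Secant formula: x_{n+1} = x_n - f(x_n)(x_n - x_{n-1})/(f(x_n) - f(x_{n-1}))

Iteration 1:
  f(0.100000) = -0.899000
  f(0.940000) = 0.770584
  x_2 = 0.940000 - 0.770584×(0.940000 - 0.100000)/(0.770584 - (-0.899000))
       = 0.552304
Iteration 2:
  f(0.940000) = 0.770584
  f(0.552304) = -0.279221
  x_3 = 0.552304 - (-0.279221)×(0.552304 - 0.940000)/(-0.279221 - 0.770584)
       = 0.655421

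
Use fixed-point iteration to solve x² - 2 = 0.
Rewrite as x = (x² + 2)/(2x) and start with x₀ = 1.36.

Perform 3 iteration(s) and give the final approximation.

Equation: x² - 2 = 0
Fixed-point form: x = (x² + 2)/(2x)
x₀ = 1.36

x_1 = g(1.360000) = 1.415294
x_2 = g(1.415294) = 1.414214
x_3 = g(1.414214) = 1.414214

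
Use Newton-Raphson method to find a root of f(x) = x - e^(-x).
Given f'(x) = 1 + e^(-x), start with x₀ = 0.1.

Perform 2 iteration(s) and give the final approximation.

f(x) = x - e^(-x)
f'(x) = 1 + e^(-x)
x₀ = 0.1

Newton-Raphson formula: x_{n+1} = x_n - f(x_n)/f'(x_n)

Iteration 1:
  f(0.100000) = -0.804837
  f'(0.100000) = 1.904837
  x_1 = 0.100000 - (-0.804837)/1.904837 = 0.522523
Iteration 2:
  f(0.522523) = -0.070500
  f'(0.522523) = 1.593023
  x_2 = 0.522523 - (-0.070500)/1.593023 = 0.566778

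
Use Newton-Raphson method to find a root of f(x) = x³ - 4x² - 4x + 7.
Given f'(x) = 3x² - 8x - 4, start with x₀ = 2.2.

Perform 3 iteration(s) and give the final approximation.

f(x) = x³ - 4x² - 4x + 7
f'(x) = 3x² - 8x - 4
x₀ = 2.2

Newton-Raphson formula: x_{n+1} = x_n - f(x_n)/f'(x_n)

Iteration 1:
  f(2.200000) = -10.512000
  f'(2.200000) = -7.080000
  x_1 = 2.200000 - (-10.512000)/(-7.080000) = 0.715254
Iteration 2:
  f(0.715254) = 2.458544
  f'(0.715254) = -8.187268
  x_2 = 0.715254 - 2.458544/(-8.187268) = 1.015543
Iteration 3:
  f(1.015543) = -0.140125
  f'(1.015543) = -9.030361
  x_3 = 1.015543 - (-0.140125)/(-9.030361) = 1.000026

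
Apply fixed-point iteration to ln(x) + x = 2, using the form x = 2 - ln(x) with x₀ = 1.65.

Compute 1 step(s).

Equation: ln(x) + x = 2
Fixed-point form: x = 2 - ln(x)
x₀ = 1.65

x_1 = g(1.650000) = 1.499225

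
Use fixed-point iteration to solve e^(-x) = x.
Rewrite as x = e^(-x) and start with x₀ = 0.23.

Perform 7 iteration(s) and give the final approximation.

Equation: e^(-x) = x
Fixed-point form: x = e^(-x)
x₀ = 0.23

x_1 = g(0.230000) = 0.794534
x_2 = g(0.794534) = 0.451792
x_3 = g(0.451792) = 0.636487
x_4 = g(0.636487) = 0.529148
x_5 = g(0.529148) = 0.589107
x_6 = g(0.589107) = 0.554823
x_7 = g(0.554823) = 0.574174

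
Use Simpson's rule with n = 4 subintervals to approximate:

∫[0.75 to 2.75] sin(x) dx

f(x) = sin(x)
a = 0.75, b = 2.75, n = 4
h = (b - a)/n = 0.500000

Simpson's rule: (h/3)[f(x₀) + 4f(x₁) + 2f(x₂) + ... + f(xₙ)]

x_0 = 0.7500, f(x_0) = 0.681639, coefficient = 1
x_1 = 1.2500, f(x_1) = 0.948985, coefficient = 4
x_2 = 1.7500, f(x_2) = 0.983986, coefficient = 2
x_3 = 2.2500, f(x_3) = 0.778073, coefficient = 4
x_4 = 2.7500, f(x_4) = 0.381661, coefficient = 1

I ≈ (0.500000/3) × 9.939503 = 1.656584
Exact value: 1.655991
Error: 0.000593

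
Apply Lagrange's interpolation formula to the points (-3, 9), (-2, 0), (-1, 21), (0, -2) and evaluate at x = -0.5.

Lagrange interpolation formula:
P(x) = Σ yᵢ × Lᵢ(x)
where Lᵢ(x) = Π_{j≠i} (x - xⱼ)/(xᵢ - xⱼ)

L_0(-0.5) = (-0.5 - (-2))/(-3 - (-2)) × (-0.5 - (-1))/(-3 - (-1)) × (-0.5 - 0)/(-3 - 0) = 0.062500
L_1(-0.5) = (-0.5 - (-3))/(-2 - (-3)) × (-0.5 - (-1))/(-2 - (-1)) × (-0.5 - 0)/(-2 - 0) = -0.312500
L_2(-0.5) = (-0.5 - (-3))/(-1 - (-3)) × (-0.5 - (-2))/(-1 - (-2)) × (-0.5 - 0)/(-1 - 0) = 0.937500
L_3(-0.5) = (-0.5 - (-3))/(0 - (-3)) × (-0.5 - (-2))/(0 - (-2)) × (-0.5 - (-1))/(0 - (-1)) = 0.312500

P(-0.5) = 9×L_0(-0.5) + 0×L_1(-0.5) + 21×L_2(-0.5) + (-2)×L_3(-0.5)
P(-0.5) = 19.625000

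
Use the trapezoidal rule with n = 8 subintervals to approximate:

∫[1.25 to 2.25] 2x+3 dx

f(x) = 2x+3
a = 1.25, b = 2.25, n = 8
h = (b - a)/n = 0.125000

Trapezoidal rule: (h/2)[f(x₀) + 2f(x₁) + 2f(x₂) + ... + f(xₙ)]

x_0 = 1.2500, f(x_0) = 5.500000, coefficient = 1
x_1 = 1.3750, f(x_1) = 5.750000, coefficient = 2
x_2 = 1.5000, f(x_2) = 6.000000, coefficient = 2
x_3 = 1.6250, f(x_3) = 6.250000, coefficient = 2
x_4 = 1.7500, f(x_4) = 6.500000, coefficient = 2
x_5 = 1.8750, f(x_5) = 6.750000, coefficient = 2
x_6 = 2.0000, f(x_6) = 7.000000, coefficient = 2
x_7 = 2.1250, f(x_7) = 7.250000, coefficient = 2
x_8 = 2.2500, f(x_8) = 7.500000, coefficient = 1

I ≈ (0.125000/2) × 104.000000 = 6.500000
Exact value: 6.500000
Error: 0.000000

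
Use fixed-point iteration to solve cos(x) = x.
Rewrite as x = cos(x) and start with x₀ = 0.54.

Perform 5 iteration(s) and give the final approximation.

Equation: cos(x) = x
Fixed-point form: x = cos(x)
x₀ = 0.54

x_1 = g(0.540000) = 0.857709
x_2 = g(0.857709) = 0.654172
x_3 = g(0.654172) = 0.793552
x_4 = g(0.793552) = 0.701318
x_5 = g(0.701318) = 0.763993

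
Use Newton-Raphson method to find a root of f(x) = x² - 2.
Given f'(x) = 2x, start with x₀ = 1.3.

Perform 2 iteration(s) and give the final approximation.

f(x) = x² - 2
f'(x) = 2x
x₀ = 1.3

Newton-Raphson formula: x_{n+1} = x_n - f(x_n)/f'(x_n)

Iteration 1:
  f(1.300000) = -0.310000
  f'(1.300000) = 2.600000
  x_1 = 1.300000 - (-0.310000)/2.600000 = 1.419231
Iteration 2:
  f(1.419231) = 0.014216
  f'(1.419231) = 2.838462
  x_2 = 1.419231 - 0.014216/2.838462 = 1.414222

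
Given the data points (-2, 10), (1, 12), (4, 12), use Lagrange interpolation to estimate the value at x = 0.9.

Lagrange interpolation formula:
P(x) = Σ yᵢ × Lᵢ(x)
where Lᵢ(x) = Π_{j≠i} (x - xⱼ)/(xᵢ - xⱼ)

L_0(0.9) = (0.9 - 1)/(-2 - 1) × (0.9 - 4)/(-2 - 4) = 0.017222
L_1(0.9) = (0.9 - (-2))/(1 - (-2)) × (0.9 - 4)/(1 - 4) = 0.998889
L_2(0.9) = (0.9 - (-2))/(4 - (-2)) × (0.9 - 1)/(4 - 1) = -0.016111

P(0.9) = 10×L_0(0.9) + 12×L_1(0.9) + 12×L_2(0.9)
P(0.9) = 11.965556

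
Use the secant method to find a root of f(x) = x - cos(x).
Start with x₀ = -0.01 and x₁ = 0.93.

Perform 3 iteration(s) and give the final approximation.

f(x) = x - cos(x)
x₀ = -0.01, x₁ = 0.93

Secant formula: x_{n+1} = x_n - f(x_n)(x_n - x_{n-1})/(f(x_n) - f(x_{n-1}))

Iteration 1:
  f(-0.010000) = -1.009950
  f(0.930000) = 0.332166
  x_2 = 0.930000 - 0.332166×(0.930000 - (-0.010000))/(0.332166 - (-1.009950))
       = 0.697355
Iteration 2:
  f(0.930000) = 0.332166
  f(0.697355) = -0.069188
  x_3 = 0.697355 - (-0.069188)×(0.697355 - 0.930000)/(-0.069188 - 0.332166)
       = 0.737460
Iteration 3:
  f(0.697355) = -0.069188
  f(0.737460) = -0.002719
  x_4 = 0.737460 - (-0.002719)×(0.737460 - 0.697355)/(-0.002719 - (-0.069188))
       = 0.739100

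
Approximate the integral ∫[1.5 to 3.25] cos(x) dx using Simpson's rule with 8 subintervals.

f(x) = cos(x)
a = 1.5, b = 3.25, n = 8
h = (b - a)/n = 0.218750

Simpson's rule: (h/3)[f(x₀) + 4f(x₁) + 2f(x₂) + ... + f(xₙ)]

x_0 = 1.5000, f(x_0) = 0.070737, coefficient = 1
x_1 = 1.7188, f(x_1) = -0.147414, coefficient = 4
x_2 = 1.9375, f(x_2) = -0.358540, coefficient = 2
x_3 = 2.1562, f(x_3) = -0.552578, coefficient = 4
x_4 = 2.3750, f(x_4) = -0.720278, coefficient = 2
x_5 = 2.5938, f(x_5) = -0.853650, coefficient = 4
x_6 = 2.8125, f(x_6) = -0.946336, coefficient = 2
x_7 = 3.0312, f(x_7) = -0.993918, coefficient = 4
x_8 = 3.2500, f(x_8) = -0.994130, coefficient = 1

I ≈ (0.218750/3) × -15.163944 = -1.105704
Exact value: -1.105690
Error: 0.000014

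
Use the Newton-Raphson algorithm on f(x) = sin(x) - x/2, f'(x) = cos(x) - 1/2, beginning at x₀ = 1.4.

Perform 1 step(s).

f(x) = sin(x) - x/2
f'(x) = cos(x) - 1/2
x₀ = 1.4

Newton-Raphson formula: x_{n+1} = x_n - f(x_n)/f'(x_n)

Iteration 1:
  f(1.400000) = 0.285450
  f'(1.400000) = -0.330033
  x_1 = 1.400000 - 0.285450/(-0.330033) = 2.264913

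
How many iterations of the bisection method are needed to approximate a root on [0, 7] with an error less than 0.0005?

We need (b-a)/2^n ≤ 0.0005
(7 - 0)/2^n ≤ 0.0005
7/2^n ≤ 0.0005
2^n ≥ 14000
n ≥ log₂(14000) = 13.77
n ≥ 14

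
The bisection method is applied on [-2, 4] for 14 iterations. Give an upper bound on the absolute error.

Bisection error bound: |error| ≤ (b-a)/2^n
|error| ≤ (4 - (-2))/2^14 = 6/2^14
|error| ≤ 0.0003662109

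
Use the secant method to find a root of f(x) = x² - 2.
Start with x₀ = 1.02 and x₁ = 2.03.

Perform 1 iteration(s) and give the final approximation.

f(x) = x² - 2
x₀ = 1.02, x₁ = 2.03

Secant formula: x_{n+1} = x_n - f(x_n)(x_n - x_{n-1})/(f(x_n) - f(x_{n-1}))

Iteration 1:
  f(1.020000) = -0.959600
  f(2.030000) = 2.120900
  x_2 = 2.030000 - 2.120900×(2.030000 - 1.020000)/(2.120900 - (-0.959600))
       = 1.334623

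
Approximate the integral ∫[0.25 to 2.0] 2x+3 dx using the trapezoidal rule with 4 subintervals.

f(x) = 2x+3
a = 0.25, b = 2.0, n = 4
h = (b - a)/n = 0.437500

Trapezoidal rule: (h/2)[f(x₀) + 2f(x₁) + 2f(x₂) + ... + f(xₙ)]

x_0 = 0.2500, f(x_0) = 3.500000, coefficient = 1
x_1 = 0.6875, f(x_1) = 4.375000, coefficient = 2
x_2 = 1.1250, f(x_2) = 5.250000, coefficient = 2
x_3 = 1.5625, f(x_3) = 6.125000, coefficient = 2
x_4 = 2.0000, f(x_4) = 7.000000, coefficient = 1

I ≈ (0.437500/2) × 42.000000 = 9.187500
Exact value: 9.187500
Error: 0.000000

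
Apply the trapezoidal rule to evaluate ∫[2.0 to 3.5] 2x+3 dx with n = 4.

f(x) = 2x+3
a = 2.0, b = 3.5, n = 4
h = (b - a)/n = 0.375000

Trapezoidal rule: (h/2)[f(x₀) + 2f(x₁) + 2f(x₂) + ... + f(xₙ)]

x_0 = 2.0000, f(x_0) = 7.000000, coefficient = 1
x_1 = 2.3750, f(x_1) = 7.750000, coefficient = 2
x_2 = 2.7500, f(x_2) = 8.500000, coefficient = 2
x_3 = 3.1250, f(x_3) = 9.250000, coefficient = 2
x_4 = 3.5000, f(x_4) = 10.000000, coefficient = 1

I ≈ (0.375000/2) × 68.000000 = 12.750000
Exact value: 12.750000
Error: 0.000000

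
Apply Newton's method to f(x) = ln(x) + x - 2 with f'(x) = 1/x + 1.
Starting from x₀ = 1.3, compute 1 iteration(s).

f(x) = ln(x) + x - 2
f'(x) = 1/x + 1
x₀ = 1.3

Newton-Raphson formula: x_{n+1} = x_n - f(x_n)/f'(x_n)

Iteration 1:
  f(1.300000) = -0.437636
  f'(1.300000) = 1.769231
  x_1 = 1.300000 - (-0.437636)/1.769231 = 1.547359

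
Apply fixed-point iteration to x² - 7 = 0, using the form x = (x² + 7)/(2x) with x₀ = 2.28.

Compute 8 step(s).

Equation: x² - 7 = 0
Fixed-point form: x = (x² + 7)/(2x)
x₀ = 2.28

x_1 = g(2.280000) = 2.675088
x_2 = g(2.675088) = 2.645912
x_3 = g(2.645912) = 2.645751
x_4 = g(2.645751) = 2.645751
x_5 = g(2.645751) = 2.645751
x_6 = g(2.645751) = 2.645751
x_7 = g(2.645751) = 2.645751
x_8 = g(2.645751) = 2.645751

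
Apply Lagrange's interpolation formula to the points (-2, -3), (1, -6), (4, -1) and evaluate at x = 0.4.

Lagrange interpolation formula:
P(x) = Σ yᵢ × Lᵢ(x)
where Lᵢ(x) = Π_{j≠i} (x - xⱼ)/(xᵢ - xⱼ)

L_0(0.4) = (0.4 - 1)/(-2 - 1) × (0.4 - 4)/(-2 - 4) = 0.120000
L_1(0.4) = (0.4 - (-2))/(1 - (-2)) × (0.4 - 4)/(1 - 4) = 0.960000
L_2(0.4) = (0.4 - (-2))/(4 - (-2)) × (0.4 - 1)/(4 - 1) = -0.080000

P(0.4) = (-3)×L_0(0.4) + (-6)×L_1(0.4) + (-1)×L_2(0.4)
P(0.4) = -6.040000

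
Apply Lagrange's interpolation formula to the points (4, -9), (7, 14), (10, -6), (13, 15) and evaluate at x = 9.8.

Lagrange interpolation formula:
P(x) = Σ yᵢ × Lᵢ(x)
where Lᵢ(x) = Π_{j≠i} (x - xⱼ)/(xᵢ - xⱼ)

L_0(9.8) = (9.8 - 7)/(4 - 7) × (9.8 - 10)/(4 - 10) × (9.8 - 13)/(4 - 13) = -0.011062
L_1(9.8) = (9.8 - 4)/(7 - 4) × (9.8 - 10)/(7 - 10) × (9.8 - 13)/(7 - 13) = 0.068741
L_2(9.8) = (9.8 - 4)/(10 - 4) × (9.8 - 7)/(10 - 7) × (9.8 - 13)/(10 - 13) = 0.962370
L_3(9.8) = (9.8 - 4)/(13 - 4) × (9.8 - 7)/(13 - 7) × (9.8 - 10)/(13 - 10) = -0.020049

P(9.8) = (-9)×L_0(9.8) + 14×L_1(9.8) + (-6)×L_2(9.8) + 15×L_3(9.8)
P(9.8) = -5.013037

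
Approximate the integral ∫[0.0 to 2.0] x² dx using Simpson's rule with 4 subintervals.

f(x) = x²
a = 0.0, b = 2.0, n = 4
h = (b - a)/n = 0.500000

Simpson's rule: (h/3)[f(x₀) + 4f(x₁) + 2f(x₂) + ... + f(xₙ)]

x_0 = 0.0000, f(x_0) = 0.000000, coefficient = 1
x_1 = 0.5000, f(x_1) = 0.250000, coefficient = 4
x_2 = 1.0000, f(x_2) = 1.000000, coefficient = 2
x_3 = 1.5000, f(x_3) = 2.250000, coefficient = 4
x_4 = 2.0000, f(x_4) = 4.000000, coefficient = 1

I ≈ (0.500000/3) × 16.000000 = 2.666667
Exact value: 2.666667
Error: 0.000000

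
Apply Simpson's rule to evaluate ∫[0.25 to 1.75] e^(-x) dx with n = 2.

f(x) = e^(-x)
a = 0.25, b = 1.75, n = 2
h = (b - a)/n = 0.750000

Simpson's rule: (h/3)[f(x₀) + 4f(x₁) + 2f(x₂) + ... + f(xₙ)]

x_0 = 0.2500, f(x_0) = 0.778801, coefficient = 1
x_1 = 1.0000, f(x_1) = 0.367879, coefficient = 4
x_2 = 1.7500, f(x_2) = 0.173774, coefficient = 1

I ≈ (0.750000/3) × 2.424092 = 0.606023
Exact value: 0.605027
Error: 0.000996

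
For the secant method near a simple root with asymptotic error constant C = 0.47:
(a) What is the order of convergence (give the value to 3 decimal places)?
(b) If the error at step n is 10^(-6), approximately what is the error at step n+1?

(a) Secant method has superlinear convergence with order φ = (1+√5)/2 ≈ 1.618.
    This means |e_{n+1}| ≈ C|e_n|^1.618.

(b) With |e_n| = 10^(-6) and C = 0.47:
    |e_{n+1}| ≈ 0.47 × (10^(-6))^1.618 = 0.47 × 10^(-9.71)

(a) ≈ 1.618 (golden ratio); (b) |e_{n+1}| ≈ 9.202e-11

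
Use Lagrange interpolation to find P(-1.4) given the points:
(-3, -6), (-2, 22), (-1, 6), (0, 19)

Lagrange interpolation formula:
P(x) = Σ yᵢ × Lᵢ(x)
where Lᵢ(x) = Π_{j≠i} (x - xⱼ)/(xᵢ - xⱼ)

L_0(-1.4) = (-1.4 - (-2))/(-3 - (-2)) × (-1.4 - (-1))/(-3 - (-1)) × (-1.4 - 0)/(-3 - 0) = -0.056000
L_1(-1.4) = (-1.4 - (-3))/(-2 - (-3)) × (-1.4 - (-1))/(-2 - (-1)) × (-1.4 - 0)/(-2 - 0) = 0.448000
L_2(-1.4) = (-1.4 - (-3))/(-1 - (-3)) × (-1.4 - (-2))/(-1 - (-2)) × (-1.4 - 0)/(-1 - 0) = 0.672000
L_3(-1.4) = (-1.4 - (-3))/(0 - (-3)) × (-1.4 - (-2))/(0 - (-2)) × (-1.4 - (-1))/(0 - (-1)) = -0.064000

P(-1.4) = (-6)×L_0(-1.4) + 22×L_1(-1.4) + 6×L_2(-1.4) + 19×L_3(-1.4)
P(-1.4) = 13.008000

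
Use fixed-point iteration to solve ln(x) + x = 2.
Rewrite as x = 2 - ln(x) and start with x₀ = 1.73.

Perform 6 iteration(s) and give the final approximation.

Equation: ln(x) + x = 2
Fixed-point form: x = 2 - ln(x)
x₀ = 1.73

x_1 = g(1.730000) = 1.451879
x_2 = g(1.451879) = 1.627142
x_3 = g(1.627142) = 1.513175
x_4 = g(1.513175) = 1.585790
x_5 = g(1.585790) = 1.538917
x_6 = g(1.538917) = 1.568921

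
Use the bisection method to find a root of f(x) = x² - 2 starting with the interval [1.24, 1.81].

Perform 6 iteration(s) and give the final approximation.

f(x) = x² - 2
Initial interval: [1.24, 1.81]

Iteration 1:
  c_1 = (1.240000 + 1.810000)/2 = 1.525000
  f(c_1) = f(1.525000) = 0.325625
  f(a) × f(c) < 0, new interval: [1.240000, 1.525000]
Iteration 2:
  c_2 = (1.240000 + 1.525000)/2 = 1.382500
  f(c_2) = f(1.382500) = -0.088694
  f(a) × f(c) ≥ 0, new interval: [1.382500, 1.525000]
Iteration 3:
  c_3 = (1.382500 + 1.525000)/2 = 1.453750
  f(c_3) = f(1.453750) = 0.113389
  f(a) × f(c) < 0, new interval: [1.382500, 1.453750]
Iteration 4:
  c_4 = (1.382500 + 1.453750)/2 = 1.418125
  f(c_4) = f(1.418125) = 0.011079
  f(a) × f(c) < 0, new interval: [1.382500, 1.418125]
Iteration 5:
  c_5 = (1.382500 + 1.418125)/2 = 1.400312
  f(c_5) = f(1.400312) = -0.039125
  f(a) × f(c) ≥ 0, new interval: [1.400312, 1.418125]
Iteration 6:
  c_6 = (1.400312 + 1.418125)/2 = 1.409219
  f(c_6) = f(1.409219) = -0.014103
  f(a) × f(c) ≥ 0, new interval: [1.409219, 1.418125]

After 6 iteration(s), the approximation is c_6 = 1.409219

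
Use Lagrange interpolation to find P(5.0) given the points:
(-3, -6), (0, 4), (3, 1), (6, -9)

Lagrange interpolation formula:
P(x) = Σ yᵢ × Lᵢ(x)
where Lᵢ(x) = Π_{j≠i} (x - xⱼ)/(xᵢ - xⱼ)

L_0(5.0) = (5.0 - 0)/(-3 - 0) × (5.0 - 3)/(-3 - 3) × (5.0 - 6)/(-3 - 6) = 0.061728
L_1(5.0) = (5.0 - (-3))/(0 - (-3)) × (5.0 - 3)/(0 - 3) × (5.0 - 6)/(0 - 6) = -0.296296
L_2(5.0) = (5.0 - (-3))/(3 - (-3)) × (5.0 - 0)/(3 - 0) × (5.0 - 6)/(3 - 6) = 0.740741
L_3(5.0) = (5.0 - (-3))/(6 - (-3)) × (5.0 - 0)/(6 - 0) × (5.0 - 3)/(6 - 3) = 0.493827

P(5.0) = (-6)×L_0(5.0) + 4×L_1(5.0) + 1×L_2(5.0) + (-9)×L_3(5.0)
P(5.0) = -5.259259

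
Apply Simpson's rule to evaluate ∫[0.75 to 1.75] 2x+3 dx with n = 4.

f(x) = 2x+3
a = 0.75, b = 1.75, n = 4
h = (b - a)/n = 0.250000

Simpson's rule: (h/3)[f(x₀) + 4f(x₁) + 2f(x₂) + ... + f(xₙ)]

x_0 = 0.7500, f(x_0) = 4.500000, coefficient = 1
x_1 = 1.0000, f(x_1) = 5.000000, coefficient = 4
x_2 = 1.2500, f(x_2) = 5.500000, coefficient = 2
x_3 = 1.5000, f(x_3) = 6.000000, coefficient = 4
x_4 = 1.7500, f(x_4) = 6.500000, coefficient = 1

I ≈ (0.250000/3) × 66.000000 = 5.500000
Exact value: 5.500000
Error: 0.000000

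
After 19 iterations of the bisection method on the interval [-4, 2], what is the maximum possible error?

Bisection error bound: |error| ≤ (b-a)/2^n
|error| ≤ (2 - (-4))/2^19 = 6/2^19
|error| ≤ 0.0000114441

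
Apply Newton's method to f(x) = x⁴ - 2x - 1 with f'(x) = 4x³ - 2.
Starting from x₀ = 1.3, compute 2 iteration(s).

f(x) = x⁴ - 2x - 1
f'(x) = 4x³ - 2
x₀ = 1.3

Newton-Raphson formula: x_{n+1} = x_n - f(x_n)/f'(x_n)

Iteration 1:
  f(1.300000) = -0.743900
  f'(1.300000) = 6.788000
  x_1 = 1.300000 - (-0.743900)/6.788000 = 1.409590
Iteration 2:
  f(1.409590) = 0.128771
  f'(1.409590) = 9.203116
  x_2 = 1.409590 - 0.128771/9.203116 = 1.395598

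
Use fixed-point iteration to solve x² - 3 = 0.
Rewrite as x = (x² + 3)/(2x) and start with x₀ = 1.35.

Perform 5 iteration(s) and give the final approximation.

Equation: x² - 3 = 0
Fixed-point form: x = (x² + 3)/(2x)
x₀ = 1.35

x_1 = g(1.350000) = 1.786111
x_2 = g(1.786111) = 1.732869
x_3 = g(1.732869) = 1.732051
x_4 = g(1.732051) = 1.732051
x_5 = g(1.732051) = 1.732051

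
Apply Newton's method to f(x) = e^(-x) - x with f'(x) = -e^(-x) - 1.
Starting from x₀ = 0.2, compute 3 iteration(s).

f(x) = e^(-x) - x
f'(x) = -e^(-x) - 1
x₀ = 0.2

Newton-Raphson formula: x_{n+1} = x_n - f(x_n)/f'(x_n)

Iteration 1:
  f(0.200000) = 0.618731
  f'(0.200000) = -1.818731
  x_1 = 0.200000 - 0.618731/(-1.818731) = 0.540199
Iteration 2:
  f(0.540199) = 0.042433
  f'(0.540199) = -1.582632
  x_2 = 0.540199 - 0.042433/(-1.582632) = 0.567011
Iteration 3:
  f(0.567011) = 0.000208
  f'(0.567011) = -1.567218
  x_3 = 0.567011 - 0.000208/(-1.567218) = 0.567143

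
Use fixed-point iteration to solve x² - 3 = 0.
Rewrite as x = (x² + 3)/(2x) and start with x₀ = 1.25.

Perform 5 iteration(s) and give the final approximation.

Equation: x² - 3 = 0
Fixed-point form: x = (x² + 3)/(2x)
x₀ = 1.25

x_1 = g(1.250000) = 1.825000
x_2 = g(1.825000) = 1.734418
x_3 = g(1.734418) = 1.732052
x_4 = g(1.732052) = 1.732051
x_5 = g(1.732051) = 1.732051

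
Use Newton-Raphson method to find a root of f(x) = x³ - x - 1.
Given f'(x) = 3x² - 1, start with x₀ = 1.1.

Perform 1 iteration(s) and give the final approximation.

f(x) = x³ - x - 1
f'(x) = 3x² - 1
x₀ = 1.1

Newton-Raphson formula: x_{n+1} = x_n - f(x_n)/f'(x_n)

Iteration 1:
  f(1.100000) = -0.769000
  f'(1.100000) = 2.630000
  x_1 = 1.100000 - (-0.769000)/2.630000 = 1.392395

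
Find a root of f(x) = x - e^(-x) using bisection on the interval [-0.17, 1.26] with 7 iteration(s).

f(x) = x - e^(-x)
Initial interval: [-0.17, 1.26]

Iteration 1:
  c_1 = (-0.170000 + 1.260000)/2 = 0.545000
  f(c_1) = f(0.545000) = -0.034842
  f(a) × f(c) ≥ 0, new interval: [0.545000, 1.260000]
Iteration 2:
  c_2 = (0.545000 + 1.260000)/2 = 0.902500
  f(c_2) = f(0.902500) = 0.496945
  f(a) × f(c) < 0, new interval: [0.545000, 0.902500]
Iteration 3:
  c_3 = (0.545000 + 0.902500)/2 = 0.723750
  f(c_3) = f(0.723750) = 0.238820
  f(a) × f(c) < 0, new interval: [0.545000, 0.723750]
Iteration 4:
  c_4 = (0.545000 + 0.723750)/2 = 0.634375
  f(c_4) = f(0.634375) = 0.104108
  f(a) × f(c) < 0, new interval: [0.545000, 0.634375]
Iteration 5:
  c_5 = (0.545000 + 0.634375)/2 = 0.589688
  f(c_5) = f(0.589688) = 0.035187
  f(a) × f(c) < 0, new interval: [0.545000, 0.589688]
Iteration 6:
  c_6 = (0.545000 + 0.589688)/2 = 0.567344
  f(c_6) = f(0.567344) = 0.000314
  f(a) × f(c) < 0, new interval: [0.545000, 0.567344]
Iteration 7:
  c_7 = (0.545000 + 0.567344)/2 = 0.556172
  f(c_7) = f(0.556172) = -0.017228
  f(a) × f(c) ≥ 0, new interval: [0.556172, 0.567344]

After 7 iteration(s), the approximation is c_7 = 0.556172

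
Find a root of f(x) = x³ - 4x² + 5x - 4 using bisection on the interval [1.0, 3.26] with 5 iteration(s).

f(x) = x³ - 4x² + 5x - 4
Initial interval: [1.0, 3.26]

Iteration 1:
  c_1 = (1.000000 + 3.260000)/2 = 2.130000
  f(c_1) = f(2.130000) = -1.834003
  f(a) × f(c) ≥ 0, new interval: [2.130000, 3.260000]
Iteration 2:
  c_2 = (2.130000 + 3.260000)/2 = 2.695000
  f(c_2) = f(2.695000) = -0.003248
  f(a) × f(c) ≥ 0, new interval: [2.695000, 3.260000]
Iteration 3:
  c_3 = (2.695000 + 3.260000)/2 = 2.977500
  f(c_3) = f(2.977500) = 1.822520
  f(a) × f(c) < 0, new interval: [2.695000, 2.977500]
Iteration 4:
  c_4 = (2.695000 + 2.977500)/2 = 2.836250
  f(c_4) = f(2.836250) = 0.819680
  f(a) × f(c) < 0, new interval: [2.695000, 2.836250]
Iteration 5:
  c_5 = (2.695000 + 2.836250)/2 = 2.765625
  f(c_5) = f(2.765625) = 0.386784
  f(a) × f(c) < 0, new interval: [2.695000, 2.765625]

After 5 iteration(s), the approximation is c_5 = 2.765625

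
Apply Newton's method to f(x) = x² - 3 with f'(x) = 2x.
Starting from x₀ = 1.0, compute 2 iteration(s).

f(x) = x² - 3
f'(x) = 2x
x₀ = 1.0

Newton-Raphson formula: x_{n+1} = x_n - f(x_n)/f'(x_n)

Iteration 1:
  f(1.000000) = -2.000000
  f'(1.000000) = 2.000000
  x_1 = 1.000000 - (-2.000000)/2.000000 = 2.000000
Iteration 2:
  f(2.000000) = 1.000000
  f'(2.000000) = 4.000000
  x_2 = 2.000000 - 1.000000/4.000000 = 1.750000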